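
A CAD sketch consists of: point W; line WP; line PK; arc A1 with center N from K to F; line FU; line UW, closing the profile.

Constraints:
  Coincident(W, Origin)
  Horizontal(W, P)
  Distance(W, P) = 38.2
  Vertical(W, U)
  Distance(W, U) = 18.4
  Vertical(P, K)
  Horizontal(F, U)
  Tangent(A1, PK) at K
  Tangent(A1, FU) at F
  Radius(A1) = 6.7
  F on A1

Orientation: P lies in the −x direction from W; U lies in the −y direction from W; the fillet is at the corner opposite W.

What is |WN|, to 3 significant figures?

33.6

W is at the origin; WP is horizontal with |WP| = 38.2 and P on the −x side, so P = (-38.2, 0.00). WU is vertical with |WU| = 18.4 and U on the −y side, so U = (0.00, -18.4). The virtual corner opposite W is at (-38.2, -18.4). Tangency of A1 to PK means the radius NK is perpendicular to PK and since A1 is tangent to FU there, NF ⟂ FU, with radius 6.7, so the center N sits 6.7 in from both sides at N = (-31.5, -11.7). Then |WN| = |N − W| = 33.6.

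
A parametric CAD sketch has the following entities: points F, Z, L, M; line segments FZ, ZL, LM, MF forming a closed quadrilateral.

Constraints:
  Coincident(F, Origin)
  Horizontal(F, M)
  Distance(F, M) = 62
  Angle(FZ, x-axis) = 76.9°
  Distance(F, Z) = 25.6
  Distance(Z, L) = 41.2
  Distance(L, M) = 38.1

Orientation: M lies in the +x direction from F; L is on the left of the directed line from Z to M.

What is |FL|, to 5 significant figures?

57.408

Checks: |ZL| = 41.20 ✓; |LM| = 38.10 ✓.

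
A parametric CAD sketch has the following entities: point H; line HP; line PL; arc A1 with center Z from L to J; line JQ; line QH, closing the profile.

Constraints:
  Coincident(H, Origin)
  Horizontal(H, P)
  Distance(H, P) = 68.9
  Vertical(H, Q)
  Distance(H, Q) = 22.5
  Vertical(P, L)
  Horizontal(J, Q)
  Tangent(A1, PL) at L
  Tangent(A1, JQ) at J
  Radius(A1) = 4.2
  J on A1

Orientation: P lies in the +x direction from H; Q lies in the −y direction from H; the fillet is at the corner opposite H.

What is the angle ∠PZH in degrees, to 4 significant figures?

87.13°

HQ is vertical with |HQ| = 22.5 and Q on the −y side, so Q = (0.000, -22.50). The virtual corner opposite H is at (68.90, -22.50). Tangency of A1 to PL means the radius ZL is perpendicular to PL and tangency of A1 to JQ means the radius ZJ is perpendicular to JQ, with radius 4.2, so the center Z sits 4.2 in from both sides at Z = (64.70, -18.30). Then cos ∠PZH = ZP·ZH / (|ZP||ZH|), giving 87.13°.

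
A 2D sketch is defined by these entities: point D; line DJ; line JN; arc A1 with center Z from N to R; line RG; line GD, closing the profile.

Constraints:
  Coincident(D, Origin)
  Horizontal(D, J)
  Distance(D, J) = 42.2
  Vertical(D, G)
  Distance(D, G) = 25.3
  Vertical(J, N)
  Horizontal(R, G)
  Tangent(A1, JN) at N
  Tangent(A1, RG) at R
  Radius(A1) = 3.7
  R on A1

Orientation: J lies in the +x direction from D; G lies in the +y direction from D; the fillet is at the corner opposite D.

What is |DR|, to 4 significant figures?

46.07

The virtual corner opposite D is at (42.20, 25.30). The tangent condition forces ZN to be normal to JN and since A1 is tangent to RG there, ZR ⟂ RG, with radius 3.7, so the center Z sits 3.7 in from both sides at Z = (38.50, 21.60). That places the tangent points at N = (42.20, 21.60) on JN and R = (38.50, 25.30) on RG. Then |DR| = |R − D| = 46.07.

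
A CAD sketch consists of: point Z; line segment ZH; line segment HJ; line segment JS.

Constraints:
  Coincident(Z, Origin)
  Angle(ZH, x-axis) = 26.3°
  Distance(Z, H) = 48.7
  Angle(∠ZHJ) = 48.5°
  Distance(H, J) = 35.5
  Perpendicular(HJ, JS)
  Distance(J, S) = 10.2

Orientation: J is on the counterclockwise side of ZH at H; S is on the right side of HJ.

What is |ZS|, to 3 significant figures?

46.8

Z is at the origin; ZH runs at 26.3° with length 48.7, so H = 48.7·(cos 26.3°, sin 26.3°) = (43.7, 21.6). ∠ZHJ = 48.5°, so HJ runs at 26.3° + (180° − 48.5°) = 158° from the x-axis; with |HJ| = 35.5, J = H + 35.5·(cos 158°, sin 158°) = (10.8, 35.0). HJ is perpendicular to JS; with |JS| = 10.2 on the right of HJ, S = J + 10.2·(0.378, 0.926) = (14.6, 44.4). Then |ZS| = |S − Z| = 46.8.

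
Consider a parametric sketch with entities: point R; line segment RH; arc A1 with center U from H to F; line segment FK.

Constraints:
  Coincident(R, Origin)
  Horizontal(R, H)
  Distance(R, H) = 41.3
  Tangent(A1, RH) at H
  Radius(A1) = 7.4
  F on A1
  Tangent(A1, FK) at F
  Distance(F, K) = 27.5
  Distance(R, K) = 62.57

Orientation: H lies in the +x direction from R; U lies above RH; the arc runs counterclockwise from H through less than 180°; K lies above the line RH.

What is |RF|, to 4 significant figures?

49.01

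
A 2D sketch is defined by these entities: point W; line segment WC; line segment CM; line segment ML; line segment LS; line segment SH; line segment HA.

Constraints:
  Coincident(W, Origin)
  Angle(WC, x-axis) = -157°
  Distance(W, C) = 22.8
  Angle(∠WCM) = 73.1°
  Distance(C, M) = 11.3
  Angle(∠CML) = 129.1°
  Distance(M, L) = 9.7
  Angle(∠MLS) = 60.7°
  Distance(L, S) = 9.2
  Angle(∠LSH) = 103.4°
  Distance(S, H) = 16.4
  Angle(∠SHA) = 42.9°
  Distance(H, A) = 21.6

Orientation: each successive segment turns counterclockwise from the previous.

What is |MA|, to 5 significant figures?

10.704

W is at the origin; WC runs at -157.0° with length 22.8, so C = (-20.988, -8.9087). ∠WCM = 73.1° gives CM at -50.100° from the x-axis; with |CM| = 11.3, M = (-13.739, -17.578). ∠CML = 129.1° gives ML at 0.80000° from the x-axis; with |ML| = 9.7, L = (-4.0401, -17.442). ∠MLS = 60.7° gives LS at 120.10° from the x-axis; with |LS| = 9.2, S = (-8.6540, -9.4828). ∠LSH = 103.4° gives SH at -163.30° from the x-axis; with |SH| = 16.4, H = (-24.362, -14.196). ∠SHA = 42.9° gives HA at -26.200° from the x-axis; with |HA| = 21.6, A = (-4.9815, -23.732). Then |MA| = |A − M| = 10.704.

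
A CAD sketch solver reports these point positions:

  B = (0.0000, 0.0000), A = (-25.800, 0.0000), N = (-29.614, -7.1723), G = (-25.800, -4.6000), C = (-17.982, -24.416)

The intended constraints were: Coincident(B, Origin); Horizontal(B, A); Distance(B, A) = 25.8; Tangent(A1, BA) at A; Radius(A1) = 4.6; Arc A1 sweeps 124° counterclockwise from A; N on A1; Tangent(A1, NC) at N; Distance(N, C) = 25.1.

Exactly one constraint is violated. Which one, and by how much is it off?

Distance(N, C) = 25.1 — off by 4.30.

B = (0.00, 0.00) ✓; B.y = 0.00, A.y = 0.00 ✓; |BA| = 25.80 ✓; ∠(GA, AB) = 90.00° ✓; |GA| = 4.600 ✓; bearing(G→N) − bearing(G→A) = 124.0° ✓; |GN| = 4.600 ✓; ∠(GN, NC) = 89.99° ✓; |NC| = 20.80 ✗.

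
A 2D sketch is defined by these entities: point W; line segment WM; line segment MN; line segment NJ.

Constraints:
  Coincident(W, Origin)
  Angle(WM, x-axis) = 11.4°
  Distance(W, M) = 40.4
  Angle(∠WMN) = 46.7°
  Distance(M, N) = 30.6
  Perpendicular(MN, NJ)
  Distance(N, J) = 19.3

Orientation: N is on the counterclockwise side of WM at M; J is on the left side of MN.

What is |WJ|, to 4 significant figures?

10.51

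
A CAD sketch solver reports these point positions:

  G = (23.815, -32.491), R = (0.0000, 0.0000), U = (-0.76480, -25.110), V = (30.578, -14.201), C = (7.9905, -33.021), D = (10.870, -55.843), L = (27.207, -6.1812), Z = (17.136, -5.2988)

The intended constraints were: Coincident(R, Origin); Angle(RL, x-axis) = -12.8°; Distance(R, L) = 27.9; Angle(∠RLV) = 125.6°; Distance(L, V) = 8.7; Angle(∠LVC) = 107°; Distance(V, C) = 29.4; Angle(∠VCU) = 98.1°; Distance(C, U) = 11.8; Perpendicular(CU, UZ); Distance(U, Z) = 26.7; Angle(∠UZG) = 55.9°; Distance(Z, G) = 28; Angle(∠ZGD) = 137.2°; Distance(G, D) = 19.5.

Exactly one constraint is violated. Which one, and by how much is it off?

Distance(G, D) = 19.5 — off by 7.20.

R = (0.00, 0.00) ✓; RL at -12.80° ✓; |RL| = 27.90 ✓; ∠RLV = 125.6° ✓; |LV| = 8.699 ✓; ∠LVC = 107.0° ✓; |VC| = 29.40 ✓; ∠VCU = 98.10° ✓; |CU| = 11.80 ✓; ∠(CU, UZ) = 90.00° ✓; |UZ| = 26.70 ✓; ∠UZG = 55.90° ✓; |ZG| = 28.00 ✓; ∠ZGD = 137.2° ✓; |GD| = 26.70 ✗.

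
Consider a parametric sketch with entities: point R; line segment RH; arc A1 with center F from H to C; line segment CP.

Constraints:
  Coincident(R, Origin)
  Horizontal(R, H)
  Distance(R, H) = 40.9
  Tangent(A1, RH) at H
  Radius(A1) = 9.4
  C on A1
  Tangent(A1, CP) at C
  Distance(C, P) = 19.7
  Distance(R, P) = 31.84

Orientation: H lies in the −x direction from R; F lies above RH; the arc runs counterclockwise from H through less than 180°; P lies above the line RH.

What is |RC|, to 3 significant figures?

33.1

R is at the origin; RH is horizontal with |RH| = 40.9 and H on the −x side, so H = (-40.9, 0.00). A1 meets RH tangentially, so FH is at right angles to RH, so F = H + (0, 9.4) = (-40.9, 9.40). Since FC ⟂ CP (tangency), |FP| = √(9.4² + 19.7²) = 21.8 regardless of where C sits on A1. So P lies on both circle(R, 31.84) and circle(F, 21.8); the above-RH intersection is P = (-23.1, 22.0). C is the foot of the tangent from P: C = (-32.7, 4.79).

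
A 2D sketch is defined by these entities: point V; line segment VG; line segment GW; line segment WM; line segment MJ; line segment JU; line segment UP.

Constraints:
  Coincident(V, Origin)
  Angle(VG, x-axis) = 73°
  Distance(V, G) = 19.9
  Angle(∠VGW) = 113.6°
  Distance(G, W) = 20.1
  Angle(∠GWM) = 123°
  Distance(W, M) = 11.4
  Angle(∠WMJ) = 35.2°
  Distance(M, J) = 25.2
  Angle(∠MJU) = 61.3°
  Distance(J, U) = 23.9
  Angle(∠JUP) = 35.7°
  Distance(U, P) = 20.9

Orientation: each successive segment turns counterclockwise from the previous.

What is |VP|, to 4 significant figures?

27.29

V is at the origin; VG runs at 73.0° with length 19.9, so G = (5.818, 19.03). ∠VGW = 113.6° gives GW at 139.4° from the x-axis; with |GW| = 20.1, W = (-9.443, 32.11). ∠GWM = 123.0° gives WM at -163.6° from the x-axis; with |WM| = 11.4, M = (-20.38, 28.89). ∠WMJ = 35.2° gives MJ at -18.80° from the x-axis; with |MJ| = 25.2, J = (3.476, 20.77). ∠MJU = 61.3° gives JU at 99.90° from the x-axis; with |JU| = 23.9, U = (-0.6329, 44.32). ∠JUP = 35.7° gives UP at -115.8° from the x-axis; with |UP| = 20.9, P = (-9.729, 25.50). Then |VP| = |P − V| = 27.29.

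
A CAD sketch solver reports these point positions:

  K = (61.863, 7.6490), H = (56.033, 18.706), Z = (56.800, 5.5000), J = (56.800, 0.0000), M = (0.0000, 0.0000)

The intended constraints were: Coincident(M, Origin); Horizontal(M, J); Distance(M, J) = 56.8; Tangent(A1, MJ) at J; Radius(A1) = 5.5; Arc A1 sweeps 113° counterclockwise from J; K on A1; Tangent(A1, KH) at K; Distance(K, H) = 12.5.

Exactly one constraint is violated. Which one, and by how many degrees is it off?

Tangent(A1, KH) at K — off by 4.80°.

M = (0.00, 0.00) ✓; M.y = 0.00, J.y = 0.00 ✓; |MJ| = 56.80 ✓; ∠(ZJ, JM) = 90.00° ✓; |ZJ| = 5.500 ✓; bearing(Z→K) − bearing(Z→J) = 113.0° ✓; |ZK| = 5.500 ✓; ∠(ZK, KH) = 85.20° ✗; |KH| = 12.50 ✓.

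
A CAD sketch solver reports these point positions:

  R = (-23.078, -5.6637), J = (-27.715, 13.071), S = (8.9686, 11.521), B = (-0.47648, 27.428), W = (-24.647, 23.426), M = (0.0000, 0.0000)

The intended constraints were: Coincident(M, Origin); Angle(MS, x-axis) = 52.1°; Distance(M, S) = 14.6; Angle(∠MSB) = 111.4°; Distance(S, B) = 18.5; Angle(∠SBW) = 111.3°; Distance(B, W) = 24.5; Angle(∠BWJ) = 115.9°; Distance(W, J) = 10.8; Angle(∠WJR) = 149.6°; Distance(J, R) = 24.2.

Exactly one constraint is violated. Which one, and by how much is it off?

Distance(J, R) = 24.2 — off by 4.90.

M = (0.00, 0.00) ✓; MS at 52.10° ✓; |MS| = 14.60 ✓; ∠MSB = 111.4° ✓; |SB| = 18.50 ✓; ∠SBW = 111.3° ✓; |BW| = 24.50 ✓; ∠BWJ = 115.9° ✓; |WJ| = 10.80 ✓; ∠WJR = 149.6° ✓; |JR| = 19.30 ✗.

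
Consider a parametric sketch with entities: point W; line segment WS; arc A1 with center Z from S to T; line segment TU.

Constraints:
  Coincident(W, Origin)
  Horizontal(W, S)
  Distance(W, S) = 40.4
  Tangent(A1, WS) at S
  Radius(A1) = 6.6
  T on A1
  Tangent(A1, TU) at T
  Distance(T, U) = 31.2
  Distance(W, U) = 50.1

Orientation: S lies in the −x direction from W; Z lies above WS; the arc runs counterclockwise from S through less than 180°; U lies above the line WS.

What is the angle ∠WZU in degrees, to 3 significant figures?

86.0°

W is at the origin; W and S share the same y with |WS| = 40.4 and S on the −x side, so S = (-40.4, 0.00). The tangent condition forces ZS to be normal to WS, so Z = S + (0, 6.6) = (-40.4, 6.60). Since ZT ⟂ TU (tangency), |ZU| = √(6.6² + 31.2²) = 31.9 regardless of where T sits on A1. So U lies on both circle(W, 50.1) and circle(Z, 31.9); the above-WS intersection is U = (-33.1, 37.6). T is the foot of the tangent from U: T = (-33.8, 6.44).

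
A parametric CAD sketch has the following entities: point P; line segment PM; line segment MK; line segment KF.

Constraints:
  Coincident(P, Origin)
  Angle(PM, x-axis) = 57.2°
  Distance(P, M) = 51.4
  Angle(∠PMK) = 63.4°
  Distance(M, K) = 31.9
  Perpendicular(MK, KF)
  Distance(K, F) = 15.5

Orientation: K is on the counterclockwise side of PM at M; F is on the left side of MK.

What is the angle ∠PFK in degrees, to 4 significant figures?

163.7°

∠PMK = 63.4°, so MK runs at 57.2° + (180° − 63.4°) = 173.8° from the x-axis; with |MK| = 31.9, K = M + 31.9·(cos 173.8°, sin 173.8°) = (-3.870, 46.65). MK ⟂ KF; with |KF| = 15.5 on the left of MK, F = K + 15.5·(-0.1080, -0.9942) = (-5.544, 31.24). Then cos ∠PFK = FP·FK / (|FP||FK|), giving 163.7°.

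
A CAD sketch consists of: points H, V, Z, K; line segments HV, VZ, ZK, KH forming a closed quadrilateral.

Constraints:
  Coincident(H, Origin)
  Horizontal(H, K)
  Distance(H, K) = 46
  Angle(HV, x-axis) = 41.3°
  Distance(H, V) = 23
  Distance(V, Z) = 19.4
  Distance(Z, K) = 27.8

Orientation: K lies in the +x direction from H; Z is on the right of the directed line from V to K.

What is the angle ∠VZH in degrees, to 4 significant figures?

73.62°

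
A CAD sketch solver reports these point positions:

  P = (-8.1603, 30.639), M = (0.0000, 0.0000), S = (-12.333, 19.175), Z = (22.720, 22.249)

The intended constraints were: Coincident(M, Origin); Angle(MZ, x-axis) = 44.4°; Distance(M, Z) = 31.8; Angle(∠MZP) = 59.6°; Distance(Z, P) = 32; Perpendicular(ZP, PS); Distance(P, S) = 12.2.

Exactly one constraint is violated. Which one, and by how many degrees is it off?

Perpendicular(ZP, PS) — off by 4.80°.

M = (0.00, 0.00) ✓; MZ at 44.40° ✓; |MZ| = 31.80 ✓; ∠MZP = 59.60° ✓; |ZP| = 32.00 ✓; ∠(ZP, PS) = 85.20° ✗; |PS| = 12.20 ✓.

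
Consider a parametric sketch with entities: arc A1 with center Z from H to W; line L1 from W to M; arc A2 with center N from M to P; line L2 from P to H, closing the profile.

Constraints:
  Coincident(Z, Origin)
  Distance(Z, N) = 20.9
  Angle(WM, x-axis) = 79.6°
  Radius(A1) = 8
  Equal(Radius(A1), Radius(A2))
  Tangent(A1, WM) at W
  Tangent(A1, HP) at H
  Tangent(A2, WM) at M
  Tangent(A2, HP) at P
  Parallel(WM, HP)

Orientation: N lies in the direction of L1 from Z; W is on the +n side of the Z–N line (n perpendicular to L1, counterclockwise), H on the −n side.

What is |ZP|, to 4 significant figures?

22.38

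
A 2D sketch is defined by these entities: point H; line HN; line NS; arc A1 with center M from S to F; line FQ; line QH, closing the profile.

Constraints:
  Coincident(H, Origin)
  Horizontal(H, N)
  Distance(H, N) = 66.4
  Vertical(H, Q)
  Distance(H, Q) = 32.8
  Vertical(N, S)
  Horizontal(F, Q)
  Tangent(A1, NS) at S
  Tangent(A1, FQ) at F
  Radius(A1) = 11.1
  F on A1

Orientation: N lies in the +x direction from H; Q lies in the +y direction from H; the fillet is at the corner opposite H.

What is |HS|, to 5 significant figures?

69.856

H is at the origin; H and N share the same y with |HN| = 66.4 and N on the +x side, so N = (66.400, 0.0000). HQ is vertical with |HQ| = 32.8 and Q on the +y side, so Q = (0.0000, 32.800). The virtual corner opposite H is at (66.400, 32.800). Since A1 is tangent to NS there, MS ⟂ NS and the tangent condition forces MF to be normal to FQ, with radius 11.1, so the center M sits 11.1 in from both sides at M = (55.300, 21.700). That places the tangent points at S = (66.400, 21.700) on NS and F = (55.300, 32.800) on FQ. Then |HS| = |S − H| = 69.856.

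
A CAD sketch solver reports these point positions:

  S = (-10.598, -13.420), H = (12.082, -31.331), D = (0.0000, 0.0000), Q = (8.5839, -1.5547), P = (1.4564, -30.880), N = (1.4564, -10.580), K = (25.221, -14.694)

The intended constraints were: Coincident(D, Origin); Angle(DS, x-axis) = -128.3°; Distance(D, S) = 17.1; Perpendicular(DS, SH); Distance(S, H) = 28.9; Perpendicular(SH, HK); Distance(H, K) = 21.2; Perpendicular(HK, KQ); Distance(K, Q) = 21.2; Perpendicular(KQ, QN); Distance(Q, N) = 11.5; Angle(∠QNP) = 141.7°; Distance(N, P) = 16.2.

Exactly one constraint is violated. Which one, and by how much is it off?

Distance(N, P) = 16.2 — off by 4.10.

D = (0.00, 0.00) ✓; DS at -128.3° ✓; |DS| = 17.10 ✓; ∠(DS, SH) = 90.00° ✓; |SH| = 28.90 ✓; ∠(SH, HK) = 90.00° ✓; |HK| = 21.20 ✓; ∠(HK, KQ) = 90.00° ✓; |KQ| = 21.20 ✓; ∠(KQ, QN) = 90.00° ✓; |QN| = 11.50 ✓; ∠QNP = 141.7° ✓; |NP| = 20.30 ✗.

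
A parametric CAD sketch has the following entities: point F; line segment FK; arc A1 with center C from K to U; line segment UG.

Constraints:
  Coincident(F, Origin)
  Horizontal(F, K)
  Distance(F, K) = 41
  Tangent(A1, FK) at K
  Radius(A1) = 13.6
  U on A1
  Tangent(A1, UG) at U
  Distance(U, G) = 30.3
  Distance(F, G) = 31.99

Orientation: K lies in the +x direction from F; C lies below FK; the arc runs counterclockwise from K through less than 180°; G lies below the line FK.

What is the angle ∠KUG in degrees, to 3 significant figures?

153°

Checks: |CU| = 13.60 ✓; ∠(CU, UG) = 90.00° ✓; |UG| = 30.30 ✓; |FG| = 31.99 ✓.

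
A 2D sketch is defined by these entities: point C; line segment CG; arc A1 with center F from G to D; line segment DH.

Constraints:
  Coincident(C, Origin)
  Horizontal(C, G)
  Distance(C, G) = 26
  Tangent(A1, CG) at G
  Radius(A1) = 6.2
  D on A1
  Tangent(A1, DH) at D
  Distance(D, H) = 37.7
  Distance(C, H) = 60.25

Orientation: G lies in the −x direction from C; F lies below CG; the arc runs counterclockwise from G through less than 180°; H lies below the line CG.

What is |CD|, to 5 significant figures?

31.947

C is at the origin; C and G share the same y with |CG| = 26.0 and G on the −x side, so G = (-26.000, 0.0000). Tangency of A1 to CG means the radius FG is perpendicular to CG, so F = G + (0, -6.2) = (-26.000, -6.2000). Since FD ⟂ DH (tangency), |FH| = √(6.2² + 37.7²) = 38.206 regardless of where D sits on A1. So H lies on both circle(C, 60.25) and circle(F, 38.206); the below-CG intersection is H = (-46.276, -38.582). D is the foot of the tangent from H: D = (-31.719, -3.8060).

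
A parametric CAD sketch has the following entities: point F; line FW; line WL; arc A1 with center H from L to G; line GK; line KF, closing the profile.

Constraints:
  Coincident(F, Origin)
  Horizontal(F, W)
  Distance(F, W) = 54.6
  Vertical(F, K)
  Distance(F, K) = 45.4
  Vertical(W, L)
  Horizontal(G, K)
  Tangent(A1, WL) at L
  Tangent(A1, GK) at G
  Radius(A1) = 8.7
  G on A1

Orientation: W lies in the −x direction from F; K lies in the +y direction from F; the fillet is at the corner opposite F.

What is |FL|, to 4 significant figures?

65.79

The virtual corner opposite F is at (-54.60, 45.40). A1 meets WL tangentially, so HL is at right angles to WL and A1 meets GK tangentially, so HG is at right angles to GK, with radius 8.7, so the center H sits 8.7 in from both sides at H = (-45.90, 36.70). That places the tangent points at L = (-54.60, 36.70) on WL and G = (-45.90, 45.40) on GK. Then |FL| = |L − F| = 65.79.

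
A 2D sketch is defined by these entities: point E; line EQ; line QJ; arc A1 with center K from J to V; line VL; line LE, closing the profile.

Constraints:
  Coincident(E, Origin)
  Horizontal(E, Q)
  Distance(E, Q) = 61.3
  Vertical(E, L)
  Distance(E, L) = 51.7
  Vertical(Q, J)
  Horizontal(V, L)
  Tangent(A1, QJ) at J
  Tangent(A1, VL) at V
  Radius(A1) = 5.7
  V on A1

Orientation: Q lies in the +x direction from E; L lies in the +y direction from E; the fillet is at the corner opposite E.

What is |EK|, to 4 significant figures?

72.16

E is at the origin; EQ is horizontal with |EQ| = 61.3 and Q on the +x side, so Q = (61.30, 0.000). E and L share the same x with |EL| = 51.7 and L on the +y side, so L = (0.000, 51.70). The virtual corner opposite E is at (61.30, 51.70). A1 meets QJ tangentially, so KJ is at right angles to QJ and the tangent condition forces KV to be normal to VL, with radius 5.7, so the center K sits 5.7 in from both sides at K = (55.60, 46.00). Then |EK| = |K − E| = 72.16.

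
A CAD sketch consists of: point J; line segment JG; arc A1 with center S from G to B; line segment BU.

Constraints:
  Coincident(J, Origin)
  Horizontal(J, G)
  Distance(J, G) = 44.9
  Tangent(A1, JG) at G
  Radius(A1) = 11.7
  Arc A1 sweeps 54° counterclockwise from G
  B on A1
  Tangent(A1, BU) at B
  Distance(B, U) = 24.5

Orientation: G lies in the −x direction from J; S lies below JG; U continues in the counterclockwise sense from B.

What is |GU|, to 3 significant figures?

34.3

J is at the origin; JG is horizontal with |JG| = 44.9 and G on the −x side, so G = (-44.9, 0.00). The tangent condition forces SG to be normal to JG, so S = G + (0, -11.7) = (-44.9, -11.7). On A1, G sits at bearing 90° from S; a 54° counterclockwise sweep puts B at bearing 144°, so B = S + 11.7·(cos 144°, sin 144°) = (-54.4, -4.82). Since A1 is tangent to BU there, SB ⟂ BU, so BU runs along (−sin 144°, cos 144°); with |BU| = 24.5, U = (-68.8, -24.6). Then |GU| = |U − G| = 34.3.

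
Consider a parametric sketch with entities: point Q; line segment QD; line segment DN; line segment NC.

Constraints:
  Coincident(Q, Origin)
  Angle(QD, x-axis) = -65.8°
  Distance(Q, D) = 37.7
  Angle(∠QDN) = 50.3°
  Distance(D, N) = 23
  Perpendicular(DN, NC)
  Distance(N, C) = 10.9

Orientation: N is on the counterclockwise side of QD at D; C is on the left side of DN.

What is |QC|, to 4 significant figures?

18.14

Q is at the origin; QD runs at -65.8° with length 37.7, so D = 37.7·(cos -65.8°, sin -65.8°) = (15.45, -34.39). ∠QDN = 50.3°, so DN runs at -65.8° + (180° − 50.3°) = 63.90° from the x-axis; with |DN| = 23.0, N = D + 23.0·(cos 63.90°, sin 63.90°) = (25.57, -13.73). The perpendicularity gives NC at right angles to DN; with |NC| = 10.9 on the left of DN, C = N + 10.9·(-0.8980, 0.4399) = (15.78, -8.937). Then |QC| = |C − Q| = 18.14.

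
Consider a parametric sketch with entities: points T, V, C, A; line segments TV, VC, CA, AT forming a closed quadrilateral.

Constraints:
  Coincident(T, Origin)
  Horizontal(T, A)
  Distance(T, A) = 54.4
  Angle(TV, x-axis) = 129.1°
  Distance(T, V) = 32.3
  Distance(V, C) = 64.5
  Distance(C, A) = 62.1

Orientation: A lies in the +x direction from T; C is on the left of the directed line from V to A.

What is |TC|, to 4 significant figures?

68.25

T is at the origin; TA is horizontal with |TA| = 54.4 and A in +x, so A = (54.4, 0). TV runs at 129.1° with |TV| = 32.3, so V = (-20.37, 25.07). C is determined by |VC| = 64.5 and |CA| = 62.1 together: it lies at the intersection of circle(V, 64.5) and circle(A, 62.1). With |VA| = 78.86, the foot of the radical line on VA is 41.36 from V and the perpendicular offset is √(64.5² − 41.36²) = 49.50. Taking the left-of-VA solution: C = (34.57, 58.85).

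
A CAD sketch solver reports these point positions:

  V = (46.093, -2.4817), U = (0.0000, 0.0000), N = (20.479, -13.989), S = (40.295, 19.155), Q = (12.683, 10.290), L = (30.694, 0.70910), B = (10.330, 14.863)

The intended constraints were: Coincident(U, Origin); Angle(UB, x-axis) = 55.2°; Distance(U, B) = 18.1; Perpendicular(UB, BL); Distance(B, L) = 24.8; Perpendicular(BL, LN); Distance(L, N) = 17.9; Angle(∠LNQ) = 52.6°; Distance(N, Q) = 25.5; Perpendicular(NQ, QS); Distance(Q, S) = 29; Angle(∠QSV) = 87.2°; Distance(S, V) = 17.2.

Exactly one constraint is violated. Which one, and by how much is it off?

Distance(S, V) = 17.2 — off by 5.20.

U = (0.00, 0.00) ✓; UB at 55.20° ✓; |UB| = 18.10 ✓; ∠(UB, BL) = 90.00° ✓; |BL| = 24.80 ✓; ∠(BL, LN) = 90.00° ✓; |LN| = 17.90 ✓; ∠LNQ = 52.60° ✓; |NQ| = 25.50 ✓; ∠(NQ, QS) = 90.00° ✓; |QS| = 29.00 ✓; ∠QSV = 87.20° ✓; |SV| = 22.40 ✗.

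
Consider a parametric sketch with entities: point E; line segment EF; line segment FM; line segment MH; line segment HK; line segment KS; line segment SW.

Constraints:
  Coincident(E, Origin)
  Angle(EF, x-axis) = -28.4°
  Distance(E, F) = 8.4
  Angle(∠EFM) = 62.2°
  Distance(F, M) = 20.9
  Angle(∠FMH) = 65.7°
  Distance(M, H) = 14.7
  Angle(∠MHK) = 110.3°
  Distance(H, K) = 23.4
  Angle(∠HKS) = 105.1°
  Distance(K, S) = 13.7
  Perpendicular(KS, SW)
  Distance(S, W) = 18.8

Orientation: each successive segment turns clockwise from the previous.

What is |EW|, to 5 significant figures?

13.175

E is at the origin; EF runs at -28.4° with length 8.4, so F = (7.3890, -3.9952). ∠EFM = 62.2° gives FM at -146.20° from the x-axis; with |FM| = 20.9, M = (-9.9785, -15.622). ∠FMH = 65.7° gives MH at 99.500° from the x-axis; with |MH| = 14.7, H = (-12.405, -1.1234). ∠MHK = 110.3° gives HK at 29.800° from the x-axis; with |HK| = 23.4, K = (7.9010, 10.506). ∠HKS = 105.1° gives KS at -45.100° from the x-axis; with |KS| = 13.7, S = (17.571, 0.80151). KS is perpendicular to SW, so SW runs at -135.10°; with |SW| = 18.8, W = (4.2546, -12.469). Then |EW| = |W − E| = 13.175.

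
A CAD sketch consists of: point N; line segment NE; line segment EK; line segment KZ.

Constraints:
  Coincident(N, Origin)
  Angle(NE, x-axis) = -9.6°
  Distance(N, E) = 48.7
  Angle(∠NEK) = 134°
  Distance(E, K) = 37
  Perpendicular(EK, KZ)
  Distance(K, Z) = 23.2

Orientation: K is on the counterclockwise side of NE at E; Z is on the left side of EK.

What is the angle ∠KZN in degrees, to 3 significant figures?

99.5°

N is at the origin; NE runs at -9.6° with length 48.7, so E = 48.7·(cos -9.6°, sin -9.6°) = (48.0, -8.12). ∠NEK = 134.0°, so EK runs at -9.6° + (180° − 134.0°) = 36.4° from the x-axis; with |EK| = 37.0, K = E + 37.0·(cos 36.4°, sin 36.4°) = (77.8, 13.8). EK ⟂ KZ; with |KZ| = 23.2 on the left of EK, Z = K + 23.2·(-0.593, 0.805) = (64.0, 32.5). Then cos ∠KZN = ZK·ZN / (|ZK||ZN|), giving 99.5°.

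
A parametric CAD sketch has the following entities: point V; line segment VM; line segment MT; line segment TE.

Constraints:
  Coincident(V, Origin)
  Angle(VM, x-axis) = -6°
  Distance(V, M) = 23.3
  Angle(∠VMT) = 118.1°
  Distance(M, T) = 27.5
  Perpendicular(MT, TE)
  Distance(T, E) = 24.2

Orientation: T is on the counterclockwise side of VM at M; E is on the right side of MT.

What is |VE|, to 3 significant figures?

59.0

∠VMT = 118.1°, so MT runs at -6.0° + (180° − 118.1°) = 55.9° from the x-axis; with |MT| = 27.5, T = M + 27.5·(cos 55.9°, sin 55.9°) = (38.6, 20.3). MT ⟂ TE; with |TE| = 24.2 on the right of MT, E = T + 24.2·(0.828, -0.561) = (58.6, 6.77). Then |VE| = |E − V| = 59.0.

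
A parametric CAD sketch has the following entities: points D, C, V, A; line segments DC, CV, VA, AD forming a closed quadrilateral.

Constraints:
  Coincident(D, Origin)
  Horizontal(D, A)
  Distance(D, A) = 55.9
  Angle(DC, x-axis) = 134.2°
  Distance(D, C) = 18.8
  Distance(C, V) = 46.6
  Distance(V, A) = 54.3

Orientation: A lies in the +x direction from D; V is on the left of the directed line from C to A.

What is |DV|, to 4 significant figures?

48.79

Checks: |CV| = 46.60 ✓; |VA| = 54.30 ✓.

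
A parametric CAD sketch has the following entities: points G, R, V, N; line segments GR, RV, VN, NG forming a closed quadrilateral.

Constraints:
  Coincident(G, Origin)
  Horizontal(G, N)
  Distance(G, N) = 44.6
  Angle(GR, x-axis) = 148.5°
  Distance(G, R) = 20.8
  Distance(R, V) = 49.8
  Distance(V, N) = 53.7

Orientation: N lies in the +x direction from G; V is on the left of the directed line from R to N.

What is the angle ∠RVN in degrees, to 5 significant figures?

75.270°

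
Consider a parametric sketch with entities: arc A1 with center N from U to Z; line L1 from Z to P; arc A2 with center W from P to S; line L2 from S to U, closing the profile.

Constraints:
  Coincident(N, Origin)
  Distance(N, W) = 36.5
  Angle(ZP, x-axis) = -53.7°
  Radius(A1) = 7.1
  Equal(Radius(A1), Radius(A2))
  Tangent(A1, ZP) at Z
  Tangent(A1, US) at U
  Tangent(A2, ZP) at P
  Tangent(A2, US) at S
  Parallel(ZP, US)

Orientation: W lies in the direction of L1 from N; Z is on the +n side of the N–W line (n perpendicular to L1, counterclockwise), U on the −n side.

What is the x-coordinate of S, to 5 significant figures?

15.886

The slot axis is L1's direction at -53.7°, so u = (cos -53.7°, sin -53.7°) = (0.59201, -0.80593) and n = (−sin -53.7°, cos -53.7°) = (0.80593, 0.59201). N is at the origin and W lies 36.5 along u from N, so W = 36.5·u = (21.608, -29.416). Tangency of A1 to both parallel lines with radius 7.1 puts Z and U at N ± 7.1·n: Z = (5.7221, 4.2033), U = (-5.7221, -4.2033). Equal radii place P and S the same way about W: P = W + 7.1·n = (27.331, -25.213), S = W − 7.1·n = (15.886, -33.620). So S.x = 15.886.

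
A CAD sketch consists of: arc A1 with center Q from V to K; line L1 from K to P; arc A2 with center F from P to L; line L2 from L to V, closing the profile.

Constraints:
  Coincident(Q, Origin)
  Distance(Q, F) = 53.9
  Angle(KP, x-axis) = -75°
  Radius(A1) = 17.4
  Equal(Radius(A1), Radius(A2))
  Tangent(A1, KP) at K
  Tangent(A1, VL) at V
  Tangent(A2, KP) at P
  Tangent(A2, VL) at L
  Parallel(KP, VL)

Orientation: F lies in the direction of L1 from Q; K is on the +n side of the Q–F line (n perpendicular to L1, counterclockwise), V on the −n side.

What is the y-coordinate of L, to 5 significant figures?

-56.567

Tangency of A1 to both parallel lines with radius 17.4 puts K and V at Q ± 17.4·n: K = (16.807, 4.5035), V = (-16.807, -4.5035). Equal radii place P and L the same way about F: P = F + 17.4·n = (30.757, -47.560), L = F − 17.4·n = (-2.8568, -56.567). So L.y = -56.567.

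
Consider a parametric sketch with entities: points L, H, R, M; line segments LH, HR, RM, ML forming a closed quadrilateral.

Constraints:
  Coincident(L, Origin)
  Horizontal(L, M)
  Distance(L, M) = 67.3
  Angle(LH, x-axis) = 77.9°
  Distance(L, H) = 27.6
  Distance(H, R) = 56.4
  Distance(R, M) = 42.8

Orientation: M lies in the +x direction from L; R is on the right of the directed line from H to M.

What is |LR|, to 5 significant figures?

39.067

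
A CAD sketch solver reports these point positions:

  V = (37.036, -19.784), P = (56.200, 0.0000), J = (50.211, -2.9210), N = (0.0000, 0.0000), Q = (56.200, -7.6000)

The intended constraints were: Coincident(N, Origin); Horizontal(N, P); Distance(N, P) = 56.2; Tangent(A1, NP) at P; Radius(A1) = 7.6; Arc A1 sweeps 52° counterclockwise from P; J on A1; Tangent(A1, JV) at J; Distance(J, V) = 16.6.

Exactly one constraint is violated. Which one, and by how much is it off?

Distance(J, V) = 16.6 — off by 4.80.

N = (0.00, 0.00) ✓; N.y = 0.00, P.y = 0.00 ✓; |NP| = 56.20 ✓; ∠(QP, PN) = 90.00° ✓; |QP| = 7.600 ✓; bearing(Q→J) − bearing(Q→P) = 52.00° ✓; |QJ| = 7.600 ✓; ∠(QJ, JV) = 90.00° ✓; |JV| = 21.40 ✗.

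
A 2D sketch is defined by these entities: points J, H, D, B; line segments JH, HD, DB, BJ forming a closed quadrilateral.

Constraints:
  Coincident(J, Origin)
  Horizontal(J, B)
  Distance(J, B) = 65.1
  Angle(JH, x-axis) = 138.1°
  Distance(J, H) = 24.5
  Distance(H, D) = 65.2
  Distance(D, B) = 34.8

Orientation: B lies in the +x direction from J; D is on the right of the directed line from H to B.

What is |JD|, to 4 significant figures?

41.14

Checks: |JB| = 65.10 ✓; |JH| = 24.50 ✓; |HD| = 65.20 ✓; |DB| = 34.80 ✓.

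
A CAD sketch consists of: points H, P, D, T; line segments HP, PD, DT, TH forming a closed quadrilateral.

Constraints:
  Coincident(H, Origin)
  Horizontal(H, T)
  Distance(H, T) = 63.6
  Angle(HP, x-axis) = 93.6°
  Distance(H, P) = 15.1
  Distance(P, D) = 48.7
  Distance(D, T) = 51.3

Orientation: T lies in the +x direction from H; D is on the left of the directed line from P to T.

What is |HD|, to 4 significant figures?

58.40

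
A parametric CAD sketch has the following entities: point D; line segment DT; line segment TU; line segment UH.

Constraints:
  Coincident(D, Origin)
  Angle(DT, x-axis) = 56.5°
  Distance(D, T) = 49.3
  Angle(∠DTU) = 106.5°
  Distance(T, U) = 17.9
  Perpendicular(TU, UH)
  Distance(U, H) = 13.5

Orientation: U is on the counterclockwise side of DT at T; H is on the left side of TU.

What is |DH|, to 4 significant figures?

46.46

D is at the origin; DT runs at 56.5° with length 49.3, so T = 49.3·(cos 56.5°, sin 56.5°) = (27.21, 41.11). ∠DTU = 106.5°, so TU runs at 56.5° + (180° − 106.5°) = 130.0° from the x-axis; with |TU| = 17.9, U = T + 17.9·(cos 130.0°, sin 130.0°) = (15.70, 54.82). TU ⟂ UH; with |UH| = 13.5 on the left of TU, H = U + 13.5·(-0.7660, -0.6428) = (5.363, 46.15). Then |DH| = |H − D| = 46.46.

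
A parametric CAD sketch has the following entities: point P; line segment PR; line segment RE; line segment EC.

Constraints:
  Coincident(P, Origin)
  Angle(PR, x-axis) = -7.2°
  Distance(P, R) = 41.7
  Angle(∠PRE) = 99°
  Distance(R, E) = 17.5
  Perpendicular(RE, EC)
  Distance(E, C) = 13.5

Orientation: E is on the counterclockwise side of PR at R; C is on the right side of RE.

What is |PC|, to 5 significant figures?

59.731

∠PRE = 99.0°, so RE runs at -7.2° + (180° − 99.0°) = 73.800° from the x-axis; with |RE| = 17.5, E = R + 17.5·(cos 73.800°, sin 73.800°) = (46.254, 11.579). The perpendicularity gives EC at right angles to RE; with |EC| = 13.5 on the right of RE, C = E + 13.5·(0.96029, -0.27899) = (59.217, 7.8124). Then |PC| = |C − P| = 59.731.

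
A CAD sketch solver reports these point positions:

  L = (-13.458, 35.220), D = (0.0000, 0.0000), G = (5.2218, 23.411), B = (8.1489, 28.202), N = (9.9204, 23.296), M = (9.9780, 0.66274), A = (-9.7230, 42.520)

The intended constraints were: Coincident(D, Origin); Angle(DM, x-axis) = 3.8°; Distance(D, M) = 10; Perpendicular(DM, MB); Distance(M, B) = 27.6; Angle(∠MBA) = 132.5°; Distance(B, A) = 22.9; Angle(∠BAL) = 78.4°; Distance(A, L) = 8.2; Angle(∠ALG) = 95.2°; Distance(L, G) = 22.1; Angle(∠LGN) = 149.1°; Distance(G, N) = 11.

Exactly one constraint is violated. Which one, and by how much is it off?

Distance(G, N) = 11 — off by 6.30.

D = (0.00, 0.00) ✓; DM at 3.800° ✓; |DM| = 10.00 ✓; ∠(DM, MB) = 90.00° ✓; |MB| = 27.60 ✓; ∠MBA = 132.5° ✓; |BA| = 22.90 ✓; ∠BAL = 78.40° ✓; |AL| = 8.200 ✓; ∠ALG = 95.20° ✓; |LG| = 22.10 ✓; ∠LGN = 149.1° ✓; |GN| = 4.700 ✗.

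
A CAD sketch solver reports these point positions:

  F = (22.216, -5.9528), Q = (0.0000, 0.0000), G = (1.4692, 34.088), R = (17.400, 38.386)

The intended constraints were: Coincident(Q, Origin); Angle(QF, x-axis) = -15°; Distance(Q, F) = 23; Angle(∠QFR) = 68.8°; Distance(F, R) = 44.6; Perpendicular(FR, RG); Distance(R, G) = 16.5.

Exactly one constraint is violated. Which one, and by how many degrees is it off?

Perpendicular(FR, RG) — off by 8.90°.

Q = (0.00, 0.00) ✓; QF at -15.00° ✓; |QF| = 23.00 ✓; ∠QFR = 68.80° ✓; |FR| = 44.60 ✓; ∠(FR, RG) = 98.90° ✗; |RG| = 16.50 ✓.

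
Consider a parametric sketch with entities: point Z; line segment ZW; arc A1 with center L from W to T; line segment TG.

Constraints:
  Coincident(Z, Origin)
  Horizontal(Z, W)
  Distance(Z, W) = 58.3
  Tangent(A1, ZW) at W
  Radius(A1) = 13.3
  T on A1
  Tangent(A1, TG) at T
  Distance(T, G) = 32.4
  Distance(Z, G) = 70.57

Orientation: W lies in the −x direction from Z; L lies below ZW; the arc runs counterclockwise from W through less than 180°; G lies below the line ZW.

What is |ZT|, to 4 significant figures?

72.45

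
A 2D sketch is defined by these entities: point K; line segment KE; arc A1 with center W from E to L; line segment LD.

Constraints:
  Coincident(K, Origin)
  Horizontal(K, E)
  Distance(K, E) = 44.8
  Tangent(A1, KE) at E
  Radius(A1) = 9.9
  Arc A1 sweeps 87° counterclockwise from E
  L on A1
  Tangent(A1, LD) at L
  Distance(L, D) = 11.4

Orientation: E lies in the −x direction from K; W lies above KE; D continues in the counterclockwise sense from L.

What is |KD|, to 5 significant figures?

40.111

K is at the origin; K and E share the same y with |KE| = 44.8 and E on the −x side, so E = (-44.800, 0.0000). Since A1 is tangent to KE there, WE ⟂ KE, so W = E + (0, 9.9) = (-44.800, 9.9000). On A1, E sits at bearing -90° from W; an 87° counterclockwise sweep puts L at bearing -3°, so L = W + 9.9·(cos -3°, sin -3°) = (-34.914, 9.3819). Tangency of A1 to LD means the radius WL is perpendicular to LD, so LD runs along (−sin -3°, cos -3°); with |LD| = 11.4, D = (-34.317, 20.766). Then |KD| = |D − K| = 40.111.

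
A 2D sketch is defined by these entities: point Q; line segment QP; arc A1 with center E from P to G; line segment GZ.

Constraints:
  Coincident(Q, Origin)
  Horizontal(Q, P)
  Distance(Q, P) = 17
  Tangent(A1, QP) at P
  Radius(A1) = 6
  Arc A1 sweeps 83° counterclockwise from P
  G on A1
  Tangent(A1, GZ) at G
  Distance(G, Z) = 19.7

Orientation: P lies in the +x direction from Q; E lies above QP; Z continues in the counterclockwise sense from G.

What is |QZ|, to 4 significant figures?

35.48

Q is at the origin; QP is horizontal with |QP| = 17.0 and P on the +x side, so P = (17.00, 0.000). Since A1 is tangent to QP there, EP ⟂ QP, so E = P + (0, 6) = (17.00, 6.000). On A1, P sits at bearing -90° from E; an 83° counterclockwise sweep puts G at bearing -7°, so G = E + 6.0·(cos -7°, sin -7°) = (22.96, 5.269). Tangency of A1 to GZ means the radius EG is perpendicular to GZ, so GZ runs along (−sin -7°, cos -7°); with |GZ| = 19.7, Z = (25.36, 24.82). Then |QZ| = |Z − Q| = 35.48.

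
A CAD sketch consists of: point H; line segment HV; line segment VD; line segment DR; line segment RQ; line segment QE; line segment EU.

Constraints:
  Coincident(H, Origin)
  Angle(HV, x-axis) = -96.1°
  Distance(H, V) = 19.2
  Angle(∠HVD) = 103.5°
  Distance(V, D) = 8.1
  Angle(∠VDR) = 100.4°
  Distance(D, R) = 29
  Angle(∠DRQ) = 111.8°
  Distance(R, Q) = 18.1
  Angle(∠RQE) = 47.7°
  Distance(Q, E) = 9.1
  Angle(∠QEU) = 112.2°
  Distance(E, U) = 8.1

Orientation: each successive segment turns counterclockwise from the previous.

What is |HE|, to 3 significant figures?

11.3

H is at the origin; HV runs at -96.1° with length 19.2, so V = (-2.04, -19.1). ∠HVD = 103.5° gives VD at -19.6° from the x-axis; with |VD| = 8.1, D = (5.59, -21.8). ∠VDR = 100.4° gives DR at 60.0° from the x-axis; with |DR| = 29.0, R = (20.1, 3.31). ∠DRQ = 111.8° gives RQ at 128° from the x-axis; with |RQ| = 18.1, Q = (8.90, 17.5). ∠RQE = 47.7° gives QE at -99.5° from the x-axis; with |QE| = 9.1, E = (7.40, 8.56). Then |HE| = |E − H| = 11.3.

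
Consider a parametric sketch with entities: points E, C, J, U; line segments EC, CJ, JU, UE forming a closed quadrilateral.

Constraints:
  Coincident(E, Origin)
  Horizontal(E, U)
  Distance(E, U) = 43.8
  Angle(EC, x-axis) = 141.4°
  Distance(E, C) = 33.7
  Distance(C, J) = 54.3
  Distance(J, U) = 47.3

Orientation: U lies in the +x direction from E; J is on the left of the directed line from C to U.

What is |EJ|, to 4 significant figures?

48.71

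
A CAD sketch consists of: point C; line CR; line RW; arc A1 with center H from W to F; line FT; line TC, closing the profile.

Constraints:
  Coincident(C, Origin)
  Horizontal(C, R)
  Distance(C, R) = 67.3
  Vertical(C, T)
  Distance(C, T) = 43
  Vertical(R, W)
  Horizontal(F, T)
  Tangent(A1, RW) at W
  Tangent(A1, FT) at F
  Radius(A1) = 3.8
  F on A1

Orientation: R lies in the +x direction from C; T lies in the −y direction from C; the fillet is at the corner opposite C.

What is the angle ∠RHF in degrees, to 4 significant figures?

174.5°

C is at the origin; CR is horizontal with |CR| = 67.3 and R on the +x side, so R = (67.30, 0.000). C and T share the same x with |CT| = 43.0 and T on the −y side, so T = (0.000, -43.00). The virtual corner opposite C is at (67.30, -43.00). Since A1 is tangent to RW there, HW ⟂ RW and the tangent condition forces HF to be normal to FT, with radius 3.8, so the center H sits 3.8 in from both sides at H = (63.50, -39.20). That places the tangent points at W = (67.30, -39.20) on RW and F = (63.50, -43.00) on FT. Then cos ∠RHF = HR·HF / (|HR||HF|), giving 174.5°.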